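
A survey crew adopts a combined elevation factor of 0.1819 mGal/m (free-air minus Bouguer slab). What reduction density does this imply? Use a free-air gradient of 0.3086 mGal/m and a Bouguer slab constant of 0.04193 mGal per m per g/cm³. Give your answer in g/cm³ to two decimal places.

3.02

0.1819 = 0.3086 − 0.04193 × ρ
ρ = (0.3086 − 0.1819) / 0.04193 = 3.02 g/cm³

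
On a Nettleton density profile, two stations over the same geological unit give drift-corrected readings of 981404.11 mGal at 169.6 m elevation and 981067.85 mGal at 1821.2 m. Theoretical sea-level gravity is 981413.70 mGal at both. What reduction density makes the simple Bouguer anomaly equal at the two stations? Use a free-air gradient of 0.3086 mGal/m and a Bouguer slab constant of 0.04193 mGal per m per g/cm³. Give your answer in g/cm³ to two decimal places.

2.50

Δg_obs = 981067.85 − 981404.11 = -336.26 mGal over Δh = 1821.2 − 169.6 = 1651.6 m
Equal Bouguer anomalies ⇒ Δg_obs + (0.3086 − 0.04193ρ)·Δh = 0
0.3086 − 0.04193ρ = −Δg_obs/Δh = 0.20360
ρ = (0.3086 − 0.20360) / 0.04193 = 2.50 g/cm³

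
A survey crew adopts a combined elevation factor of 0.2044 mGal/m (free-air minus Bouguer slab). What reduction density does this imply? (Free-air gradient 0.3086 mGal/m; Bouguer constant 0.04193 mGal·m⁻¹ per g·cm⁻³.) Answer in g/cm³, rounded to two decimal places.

2.49

0.2044 = 0.3086 − 0.04193 × ρ
ρ = (0.3086 − 0.2044) / 0.04193 = 2.49 g/cm³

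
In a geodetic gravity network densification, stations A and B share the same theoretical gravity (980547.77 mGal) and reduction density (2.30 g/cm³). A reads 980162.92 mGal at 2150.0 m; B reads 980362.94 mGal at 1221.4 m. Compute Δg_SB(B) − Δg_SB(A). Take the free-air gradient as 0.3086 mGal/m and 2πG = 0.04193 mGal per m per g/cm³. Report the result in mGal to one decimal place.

3.0

Δg_SB(A) = 980162.92 − 980547.77 + 0.3086×2150.0 − 0.04193×2.30×2150.0 = 71.30 mGal
Δg_SB(B) = 980362.94 − 980547.77 + 0.3086×1221.4 − 0.04193×2.30×1221.4 = 74.30 mGal
Difference = 74.30 − (71.30) = 3.00 mGal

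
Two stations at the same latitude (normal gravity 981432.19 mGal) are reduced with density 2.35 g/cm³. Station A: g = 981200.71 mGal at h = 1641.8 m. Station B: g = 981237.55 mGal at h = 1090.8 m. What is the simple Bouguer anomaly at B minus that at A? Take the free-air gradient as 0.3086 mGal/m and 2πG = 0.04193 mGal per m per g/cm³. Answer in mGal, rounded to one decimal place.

-78.9

Δg_SB(A) = 981200.71 − 981432.19 + 0.3086×1641.8 − 0.04193×2.35×1641.8 = 113.40 mGal
Δg_SB(B) = 981237.55 − 981432.19 + 0.3086×1090.8 − 0.04193×2.35×1090.8 = 34.50 mGal
Difference = 34.50 − (113.40) = -78.90 mGal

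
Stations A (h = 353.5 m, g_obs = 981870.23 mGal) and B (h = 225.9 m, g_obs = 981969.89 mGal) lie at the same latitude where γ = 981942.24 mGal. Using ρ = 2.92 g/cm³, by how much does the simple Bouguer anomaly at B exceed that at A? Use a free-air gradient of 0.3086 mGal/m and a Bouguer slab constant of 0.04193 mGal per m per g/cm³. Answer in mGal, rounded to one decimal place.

Δg_SB(A) = 981870.23 − 981942.24 + 0.3086×353.5 − 0.04193×2.92×353.5 = -6.20 mGal
Δg_SB(B) = 981969.89 − 981942.24 + 0.3086×225.9 − 0.04193×2.92×225.9 = 69.70 mGal
Difference = 69.70 − (-6.20) = 75.90 mGal

75.9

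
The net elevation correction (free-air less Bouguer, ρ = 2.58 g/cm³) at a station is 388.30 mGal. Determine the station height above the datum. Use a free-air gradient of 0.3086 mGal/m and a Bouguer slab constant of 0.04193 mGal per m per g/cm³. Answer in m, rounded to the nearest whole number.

Combined gradient = 0.3086 − 0.04193 × 2.58 = 0.2004206 mGal/m
h = 388.30 / 0.2004206 = 1937.43 m

1937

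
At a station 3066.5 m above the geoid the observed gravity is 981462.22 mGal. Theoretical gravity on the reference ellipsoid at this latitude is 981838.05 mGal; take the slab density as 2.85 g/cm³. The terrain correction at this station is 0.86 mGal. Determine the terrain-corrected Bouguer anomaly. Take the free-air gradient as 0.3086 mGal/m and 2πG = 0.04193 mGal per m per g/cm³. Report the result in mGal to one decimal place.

Free-air correction = 0.3086 × 3066.5 = 946.32 mGal
Free-air anomaly = 981462.22 − 981838.05 + (946.32) = 570.49 mGal
Bouguer slab correction = 0.04193 × 2.85 × 3066.5 = 366.45 mGal
Simple Bouguer anomaly = 570.49 − (366.45) = 204.04 mGal
Complete Bouguer anomaly = 204.04 + 0.86 = 204.90 mGal

204.9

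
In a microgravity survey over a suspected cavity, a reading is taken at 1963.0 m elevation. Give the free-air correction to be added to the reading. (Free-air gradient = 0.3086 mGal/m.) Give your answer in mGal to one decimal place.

605.8

Free-air correction = 0.3086 × 1963.0 = 605.8 mGal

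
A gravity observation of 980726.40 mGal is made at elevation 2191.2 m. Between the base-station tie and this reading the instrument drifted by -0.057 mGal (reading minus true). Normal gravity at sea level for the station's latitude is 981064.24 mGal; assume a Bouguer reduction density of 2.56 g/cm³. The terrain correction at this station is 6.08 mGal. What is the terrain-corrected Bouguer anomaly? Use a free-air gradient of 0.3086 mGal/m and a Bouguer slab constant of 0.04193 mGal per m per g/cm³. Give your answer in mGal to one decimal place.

Drift-corrected reading = 980726.40 − (-0.057) = 980726.457 mGal
Free-air correction = 0.3086 × 2191.2 = 676.20 mGal
Free-air anomaly = 980726.457 − 981064.24 + (676.20) = 338.417 mGal
Bouguer slab correction = 0.04193 × 2.56 × 2191.2 = 235.21 mGal
Simple Bouguer anomaly = 338.417 − (235.21) = 103.207 mGal
Complete Bouguer anomaly = 103.207 + 6.08 = 109.287 mGal

109.3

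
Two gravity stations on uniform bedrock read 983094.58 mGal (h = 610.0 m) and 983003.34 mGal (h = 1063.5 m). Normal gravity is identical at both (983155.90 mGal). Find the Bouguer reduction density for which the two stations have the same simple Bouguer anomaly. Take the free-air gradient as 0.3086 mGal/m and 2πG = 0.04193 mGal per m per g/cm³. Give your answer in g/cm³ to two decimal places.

Δg_obs = 983003.34 − 983094.58 = -91.24 mGal over Δh = 1063.5 − 610.0 = 453.5 m
Equal Bouguer anomalies ⇒ Δg_obs + (0.3086 − 0.04193ρ)·Δh = 0
0.3086 − 0.04193ρ = −Δg_obs/Δh = 0.20119
ρ = (0.3086 − 0.20119) / 0.04193 = 2.56 g/cm³

2.56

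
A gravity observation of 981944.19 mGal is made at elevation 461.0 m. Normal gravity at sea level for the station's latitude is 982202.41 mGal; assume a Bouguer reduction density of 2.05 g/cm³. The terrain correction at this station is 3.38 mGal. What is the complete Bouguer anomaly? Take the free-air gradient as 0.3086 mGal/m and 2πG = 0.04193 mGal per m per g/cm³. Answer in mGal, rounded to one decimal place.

Free-air correction = 0.3086 × 461.0 = 142.26 mGal
Free-air anomaly = 981944.19 − 982202.41 + (142.26) = -115.96 mGal
Bouguer slab correction = 0.04193 × 2.05 × 461.0 = 39.63 mGal
Simple Bouguer anomaly = -115.96 − (39.63) = -155.59 mGal
Complete Bouguer anomaly = -155.59 + 3.38 = -152.21 mGal

-152.2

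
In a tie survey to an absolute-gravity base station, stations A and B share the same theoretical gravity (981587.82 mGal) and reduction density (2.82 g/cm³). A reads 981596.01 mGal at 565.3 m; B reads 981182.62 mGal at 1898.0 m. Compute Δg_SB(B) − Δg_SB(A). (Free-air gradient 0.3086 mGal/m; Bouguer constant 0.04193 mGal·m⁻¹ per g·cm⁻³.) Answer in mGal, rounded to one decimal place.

Δg_SB(A) = 981596.01 − 981587.82 + 0.3086×565.3 − 0.04193×2.82×565.3 = 115.80 mGal
Δg_SB(B) = 981182.62 − 981587.82 + 0.3086×1898.0 − 0.04193×2.82×1898.0 = -43.90 mGal
Difference = -43.90 − (115.80) = -159.70 mGal

-159.7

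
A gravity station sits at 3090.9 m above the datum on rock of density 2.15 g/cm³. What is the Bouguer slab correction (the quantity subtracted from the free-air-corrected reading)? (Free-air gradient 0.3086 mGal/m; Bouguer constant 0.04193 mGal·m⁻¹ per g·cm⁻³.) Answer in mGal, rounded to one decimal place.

Bouguer slab correction = 0.04193 × 2.15 × 3090.9 = 278.6 mGal

278.6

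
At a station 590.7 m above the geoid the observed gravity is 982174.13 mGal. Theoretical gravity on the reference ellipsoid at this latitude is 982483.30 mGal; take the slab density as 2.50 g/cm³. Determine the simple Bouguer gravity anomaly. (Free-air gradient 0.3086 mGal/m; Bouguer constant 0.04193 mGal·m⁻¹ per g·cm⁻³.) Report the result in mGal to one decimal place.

Free-air correction = 0.3086 × 590.7 = 182.29 mGal
Free-air anomaly = 982174.13 − 982483.30 + (182.29) = -126.88 mGal
Bouguer slab correction = 0.04193 × 2.50 × 590.7 = 61.92 mGal
Simple Bouguer anomaly = -126.88 − (61.92) = -188.80 mGal

-188.8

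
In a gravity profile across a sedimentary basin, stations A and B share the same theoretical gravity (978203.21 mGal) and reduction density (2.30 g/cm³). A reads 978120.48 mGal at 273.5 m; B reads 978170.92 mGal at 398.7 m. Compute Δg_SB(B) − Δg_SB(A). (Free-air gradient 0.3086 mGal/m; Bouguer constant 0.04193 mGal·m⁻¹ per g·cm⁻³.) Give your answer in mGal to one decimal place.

77.0

Δg_SB(A) = 978120.48 − 978203.21 + 0.3086×273.5 − 0.04193×2.30×273.5 = -24.70 mGal
Δg_SB(B) = 978170.92 − 978203.21 + 0.3086×398.7 − 0.04193×2.30×398.7 = 52.30 mGal
Difference = 52.30 − (-24.70) = 77.00 mGal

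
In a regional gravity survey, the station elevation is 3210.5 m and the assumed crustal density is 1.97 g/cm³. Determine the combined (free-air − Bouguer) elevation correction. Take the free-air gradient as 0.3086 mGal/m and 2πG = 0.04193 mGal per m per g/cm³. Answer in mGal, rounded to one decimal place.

Combined gradient = 0.3086 − 0.04193 × 1.97 = 0.2259979 mGal/m
Combined elevation correction = 0.2259979 × 3210.5 = 725.6 mGal

725.6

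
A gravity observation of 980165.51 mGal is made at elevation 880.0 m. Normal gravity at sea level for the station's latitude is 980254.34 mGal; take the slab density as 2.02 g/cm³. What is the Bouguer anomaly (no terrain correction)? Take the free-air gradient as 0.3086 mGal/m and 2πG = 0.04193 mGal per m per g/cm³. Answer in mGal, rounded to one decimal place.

Free-air correction = 0.3086 × 880.0 = 271.57 mGal
Free-air anomaly = 980165.51 − 980254.34 + (271.57) = 182.74 mGal
Bouguer slab correction = 0.04193 × 2.02 × 880.0 = 74.53 mGal
Simple Bouguer anomaly = 182.74 − (74.53) = 108.21 mGal

108.2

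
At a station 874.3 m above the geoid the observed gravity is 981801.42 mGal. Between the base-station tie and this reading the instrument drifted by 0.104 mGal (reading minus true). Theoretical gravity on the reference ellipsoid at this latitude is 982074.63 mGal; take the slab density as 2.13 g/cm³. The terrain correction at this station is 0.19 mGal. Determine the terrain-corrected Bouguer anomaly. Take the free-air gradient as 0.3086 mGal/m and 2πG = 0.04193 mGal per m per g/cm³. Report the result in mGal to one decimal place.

-81.4

Drift-corrected reading = 981801.42 − (0.104) = 981801.316 mGal
Free-air correction = 0.3086 × 874.3 = 269.81 mGal
Free-air anomaly = 981801.316 − 982074.63 + (269.81) = -3.504 mGal
Bouguer slab correction = 0.04193 × 2.13 × 874.3 = 78.08 mGal
Simple Bouguer anomaly = -3.504 − (78.08) = -81.584 mGal
Complete Bouguer anomaly = -81.584 + 0.19 = -81.394 mGal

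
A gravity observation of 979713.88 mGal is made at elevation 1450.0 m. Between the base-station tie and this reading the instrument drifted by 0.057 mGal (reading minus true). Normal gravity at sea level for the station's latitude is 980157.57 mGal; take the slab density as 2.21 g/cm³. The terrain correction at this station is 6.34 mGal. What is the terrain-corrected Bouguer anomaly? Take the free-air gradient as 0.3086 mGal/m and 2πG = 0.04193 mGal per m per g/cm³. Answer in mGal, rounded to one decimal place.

Drift-corrected reading = 979713.88 − (0.057) = 979713.823 mGal
Free-air correction = 0.3086 × 1450.0 = 447.47 mGal
Free-air anomaly = 979713.823 − 980157.57 + (447.47) = 3.723 mGal
Bouguer slab correction = 0.04193 × 2.21 × 1450.0 = 134.36 mGal
Simple Bouguer anomaly = 3.723 − (134.36) = -130.637 mGal
Complete Bouguer anomaly = -130.637 + 6.34 = -124.297 mGal

-124.3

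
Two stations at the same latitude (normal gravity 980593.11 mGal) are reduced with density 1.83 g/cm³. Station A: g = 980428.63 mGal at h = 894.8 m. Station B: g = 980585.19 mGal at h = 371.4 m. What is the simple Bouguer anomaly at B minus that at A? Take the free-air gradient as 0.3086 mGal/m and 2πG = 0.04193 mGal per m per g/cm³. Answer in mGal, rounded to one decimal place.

35.2

Δg_SB(A) = 980428.63 − 980593.11 + 0.3086×894.8 − 0.04193×1.83×894.8 = 43.00 mGal
Δg_SB(B) = 980585.19 − 980593.11 + 0.3086×371.4 − 0.04193×1.83×371.4 = 78.20 mGal
Difference = 78.20 − (43.00) = 35.20 mGal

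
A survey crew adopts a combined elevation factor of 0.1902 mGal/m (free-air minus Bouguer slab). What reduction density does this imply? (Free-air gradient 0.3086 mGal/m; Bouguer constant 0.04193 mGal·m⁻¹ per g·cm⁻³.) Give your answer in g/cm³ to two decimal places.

0.1902 = 0.3086 − 0.04193 × ρ
ρ = (0.3086 − 0.1902) / 0.04193 = 2.82 g/cm³

2.82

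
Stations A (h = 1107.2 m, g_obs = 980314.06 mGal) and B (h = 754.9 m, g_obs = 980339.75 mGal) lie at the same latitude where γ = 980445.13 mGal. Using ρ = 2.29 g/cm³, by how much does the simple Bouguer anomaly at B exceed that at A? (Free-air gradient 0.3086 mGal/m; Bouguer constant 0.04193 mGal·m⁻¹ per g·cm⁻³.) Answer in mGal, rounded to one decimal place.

Δg_SB(A) = 980314.06 − 980445.13 + 0.3086×1107.2 − 0.04193×2.29×1107.2 = 104.30 mGal
Δg_SB(B) = 980339.75 − 980445.13 + 0.3086×754.9 − 0.04193×2.29×754.9 = 55.10 mGal
Difference = 55.10 − (104.30) = -49.20 mGal

-49.2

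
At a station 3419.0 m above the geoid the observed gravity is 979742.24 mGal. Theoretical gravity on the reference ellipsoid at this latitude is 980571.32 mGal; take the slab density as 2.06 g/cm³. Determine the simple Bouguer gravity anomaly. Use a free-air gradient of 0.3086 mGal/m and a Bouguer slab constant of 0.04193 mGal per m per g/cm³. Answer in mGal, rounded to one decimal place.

Free-air correction = 0.3086 × 3419.0 = 1055.10 mGal
Free-air anomaly = 979742.24 − 980571.32 + (1055.10) = 226.02 mGal
Bouguer slab correction = 0.04193 × 2.06 × 3419.0 = 295.32 mGal
Simple Bouguer anomaly = 226.02 − (295.32) = -69.30 mGal

-69.3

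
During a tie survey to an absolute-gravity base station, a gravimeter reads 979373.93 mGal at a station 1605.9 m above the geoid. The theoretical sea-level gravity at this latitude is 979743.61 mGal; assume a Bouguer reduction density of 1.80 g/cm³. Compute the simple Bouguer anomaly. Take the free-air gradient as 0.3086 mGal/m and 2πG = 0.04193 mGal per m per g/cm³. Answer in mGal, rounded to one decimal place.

Free-air correction = 0.3086 × 1605.9 = 495.58 mGal
Free-air anomaly = 979373.93 − 979743.61 + (495.58) = 125.90 mGal
Bouguer slab correction = 0.04193 × 1.80 × 1605.9 = 121.20 mGal
Simple Bouguer anomaly = 125.90 − (121.20) = 4.70 mGal

4.7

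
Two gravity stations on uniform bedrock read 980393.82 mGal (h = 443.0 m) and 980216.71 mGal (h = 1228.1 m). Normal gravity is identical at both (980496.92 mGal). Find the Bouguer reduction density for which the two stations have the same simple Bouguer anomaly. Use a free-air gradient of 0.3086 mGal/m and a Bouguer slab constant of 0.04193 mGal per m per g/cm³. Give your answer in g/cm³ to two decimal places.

1.98

Δg_obs = 980216.71 − 980393.82 = -177.11 mGal over Δh = 1228.1 − 443.0 = 785.1 m
Equal Bouguer anomalies ⇒ Δg_obs + (0.3086 − 0.04193ρ)·Δh = 0
0.3086 − 0.04193ρ = −Δg_obs/Δh = 0.22559
ρ = (0.3086 − 0.22559) / 0.04193 = 1.98 g/cm³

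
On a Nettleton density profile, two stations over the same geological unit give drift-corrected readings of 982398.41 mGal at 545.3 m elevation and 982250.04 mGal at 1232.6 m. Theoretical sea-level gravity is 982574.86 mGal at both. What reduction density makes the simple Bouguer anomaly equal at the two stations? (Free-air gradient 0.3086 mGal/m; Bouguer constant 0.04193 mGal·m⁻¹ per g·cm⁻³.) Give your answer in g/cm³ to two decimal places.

2.21

Δg_obs = 982250.04 − 982398.41 = -148.37 mGal over Δh = 1232.6 − 545.3 = 687.3 m
Equal Bouguer anomalies ⇒ Δg_obs + (0.3086 − 0.04193ρ)·Δh = 0
0.3086 − 0.04193ρ = −Δg_obs/Δh = 0.21587
ρ = (0.3086 − 0.21587) / 0.04193 = 2.21 g/cm³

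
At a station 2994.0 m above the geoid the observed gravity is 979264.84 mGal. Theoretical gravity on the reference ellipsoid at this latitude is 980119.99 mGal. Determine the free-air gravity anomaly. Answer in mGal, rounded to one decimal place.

68.8

Free-air correction = 0.3086 × 2994.0 = 923.95 mGal
Free-air anomaly = 979264.84 − 980119.99 + (923.95) = 68.80 mGal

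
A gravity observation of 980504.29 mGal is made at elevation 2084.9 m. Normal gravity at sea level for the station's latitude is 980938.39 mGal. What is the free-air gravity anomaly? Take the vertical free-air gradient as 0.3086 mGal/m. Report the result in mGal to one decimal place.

Free-air correction = 0.3086 × 2084.9 = 643.40 mGal
Free-air anomaly = 980504.29 − 980938.39 + (643.40) = 209.30 mGal

209.3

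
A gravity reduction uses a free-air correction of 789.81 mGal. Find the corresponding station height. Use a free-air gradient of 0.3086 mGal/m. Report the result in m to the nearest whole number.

h = 789.81 / 0.3086 = 2559.33 m

2559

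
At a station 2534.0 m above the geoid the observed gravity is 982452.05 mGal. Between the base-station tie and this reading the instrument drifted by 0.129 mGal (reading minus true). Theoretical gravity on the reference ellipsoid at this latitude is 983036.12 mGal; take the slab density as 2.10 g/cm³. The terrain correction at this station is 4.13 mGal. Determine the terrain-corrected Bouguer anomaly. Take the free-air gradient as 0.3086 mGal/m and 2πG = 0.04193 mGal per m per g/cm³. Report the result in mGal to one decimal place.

-21.2

Drift-corrected reading = 982452.05 − (0.129) = 982451.921 mGal
Free-air correction = 0.3086 × 2534.0 = 781.99 mGal
Free-air anomaly = 982451.921 − 983036.12 + (781.99) = 197.791 mGal
Bouguer slab correction = 0.04193 × 2.10 × 2534.0 = 223.13 mGal
Simple Bouguer anomaly = 197.791 − (223.13) = -25.339 mGal
Complete Bouguer anomaly = -25.339 + 4.13 = -21.209 mGal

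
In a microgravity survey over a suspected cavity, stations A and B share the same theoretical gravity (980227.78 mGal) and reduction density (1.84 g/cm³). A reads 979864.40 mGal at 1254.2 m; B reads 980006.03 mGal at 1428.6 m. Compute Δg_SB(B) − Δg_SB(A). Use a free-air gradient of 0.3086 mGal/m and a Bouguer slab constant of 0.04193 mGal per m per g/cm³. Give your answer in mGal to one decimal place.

182.0

Δg_SB(A) = 979864.40 − 980227.78 + 0.3086×1254.2 − 0.04193×1.84×1254.2 = -73.10 mGal
Δg_SB(B) = 980006.03 − 980227.78 + 0.3086×1428.6 − 0.04193×1.84×1428.6 = 108.90 mGal
Difference = 108.90 − (-73.10) = 182.00 mGal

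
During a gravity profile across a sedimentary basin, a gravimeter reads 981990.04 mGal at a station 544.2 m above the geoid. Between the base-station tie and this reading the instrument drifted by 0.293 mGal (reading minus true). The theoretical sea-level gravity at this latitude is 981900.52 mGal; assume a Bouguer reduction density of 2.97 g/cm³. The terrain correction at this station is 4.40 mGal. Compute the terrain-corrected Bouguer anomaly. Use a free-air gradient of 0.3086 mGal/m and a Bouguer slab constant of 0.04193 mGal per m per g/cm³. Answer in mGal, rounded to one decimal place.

Drift-corrected reading = 981990.04 − (0.293) = 981989.747 mGal
Free-air correction = 0.3086 × 544.2 = 167.94 mGal
Free-air anomaly = 981989.747 − 981900.52 + (167.94) = 257.167 mGal
Bouguer slab correction = 0.04193 × 2.97 × 544.2 = 67.77 mGal
Simple Bouguer anomaly = 257.167 − (67.77) = 189.397 mGal
Complete Bouguer anomaly = 189.397 + 4.40 = 193.797 mGal

193.8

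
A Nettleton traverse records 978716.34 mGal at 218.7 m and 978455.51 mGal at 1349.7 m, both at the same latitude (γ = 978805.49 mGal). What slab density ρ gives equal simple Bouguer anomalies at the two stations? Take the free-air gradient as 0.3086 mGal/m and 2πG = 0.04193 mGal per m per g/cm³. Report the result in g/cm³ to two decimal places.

1.86

Δg_obs = 978455.51 − 978716.34 = -260.83 mGal over Δh = 1349.7 − 218.7 = 1131.0 m
Equal Bouguer anomalies ⇒ Δg_obs + (0.3086 − 0.04193ρ)·Δh = 0
0.3086 − 0.04193ρ = −Δg_obs/Δh = 0.23062
ρ = (0.3086 − 0.23062) / 0.04193 = 1.86 g/cm³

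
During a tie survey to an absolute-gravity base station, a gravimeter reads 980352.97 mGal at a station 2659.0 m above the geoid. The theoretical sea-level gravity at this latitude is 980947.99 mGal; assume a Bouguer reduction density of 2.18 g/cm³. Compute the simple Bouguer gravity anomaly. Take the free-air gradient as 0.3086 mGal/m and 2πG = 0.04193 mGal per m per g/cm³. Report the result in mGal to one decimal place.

-17.5

Free-air correction = 0.3086 × 2659.0 = 820.57 mGal
Free-air anomaly = 980352.97 − 980947.99 + (820.57) = 225.55 mGal
Bouguer slab correction = 0.04193 × 2.18 × 2659.0 = 243.05 mGal
Simple Bouguer anomaly = 225.55 − (243.05) = -17.50 mGal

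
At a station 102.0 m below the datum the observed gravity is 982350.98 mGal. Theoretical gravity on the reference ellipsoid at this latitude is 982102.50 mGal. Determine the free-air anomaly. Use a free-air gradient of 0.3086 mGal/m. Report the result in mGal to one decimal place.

217.0

Free-air correction = 0.3086 × -102.0 = -31.48 mGal
Free-air anomaly = 982350.98 − 982102.50 + (-31.48) = 217.00 mGal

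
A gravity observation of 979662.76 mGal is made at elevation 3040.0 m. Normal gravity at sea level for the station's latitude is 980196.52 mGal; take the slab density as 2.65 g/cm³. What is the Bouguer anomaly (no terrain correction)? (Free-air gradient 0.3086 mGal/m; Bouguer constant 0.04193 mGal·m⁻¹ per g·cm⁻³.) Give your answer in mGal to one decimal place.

Free-air correction = 0.3086 × 3040.0 = 938.14 mGal
Free-air anomaly = 979662.76 − 980196.52 + (938.14) = 404.38 mGal
Bouguer slab correction = 0.04193 × 2.65 × 3040.0 = 337.79 mGal
Simple Bouguer anomaly = 404.38 − (337.79) = 66.59 mGal

66.6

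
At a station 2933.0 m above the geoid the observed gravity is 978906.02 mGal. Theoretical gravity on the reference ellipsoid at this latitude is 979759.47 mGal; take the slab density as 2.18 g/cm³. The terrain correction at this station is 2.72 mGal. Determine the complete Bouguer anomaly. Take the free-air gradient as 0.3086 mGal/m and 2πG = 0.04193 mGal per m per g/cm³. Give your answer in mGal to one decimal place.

Free-air correction = 0.3086 × 2933.0 = 905.12 mGal
Free-air anomaly = 978906.02 − 979759.47 + (905.12) = 51.67 mGal
Bouguer slab correction = 0.04193 × 2.18 × 2933.0 = 268.10 mGal
Simple Bouguer anomaly = 51.67 − (268.10) = -216.43 mGal
Complete Bouguer anomaly = -216.43 + 2.72 = -213.71 mGal

-213.7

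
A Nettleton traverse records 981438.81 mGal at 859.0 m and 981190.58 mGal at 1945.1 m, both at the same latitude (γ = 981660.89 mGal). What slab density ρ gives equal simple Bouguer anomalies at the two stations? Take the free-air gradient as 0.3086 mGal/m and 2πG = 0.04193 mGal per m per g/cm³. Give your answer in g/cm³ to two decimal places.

1.91

Δg_obs = 981190.58 − 981438.81 = -248.23 mGal over Δh = 1945.1 − 859.0 = 1086.1 m
Equal Bouguer anomalies ⇒ Δg_obs + (0.3086 − 0.04193ρ)·Δh = 0
0.3086 − 0.04193ρ = −Δg_obs/Δh = 0.22855
ρ = (0.3086 − 0.22855) / 0.04193 = 1.91 g/cm³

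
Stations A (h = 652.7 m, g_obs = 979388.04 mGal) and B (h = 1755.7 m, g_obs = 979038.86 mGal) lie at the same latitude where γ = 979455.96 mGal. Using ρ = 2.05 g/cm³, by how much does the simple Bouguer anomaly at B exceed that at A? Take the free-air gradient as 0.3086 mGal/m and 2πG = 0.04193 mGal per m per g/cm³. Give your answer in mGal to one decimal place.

-103.6

Δg_SB(A) = 979388.04 − 979455.96 + 0.3086×652.7 − 0.04193×2.05×652.7 = 77.40 mGal
Δg_SB(B) = 979038.86 − 979455.96 + 0.3086×1755.7 − 0.04193×2.05×1755.7 = -26.20 mGal
Difference = -26.20 − (77.40) = -103.60 mGal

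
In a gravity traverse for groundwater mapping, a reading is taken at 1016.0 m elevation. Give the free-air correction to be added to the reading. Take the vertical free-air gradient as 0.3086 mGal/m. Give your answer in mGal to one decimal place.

313.5

Free-air correction = 0.3086 × 1016.0 = 313.5 mGal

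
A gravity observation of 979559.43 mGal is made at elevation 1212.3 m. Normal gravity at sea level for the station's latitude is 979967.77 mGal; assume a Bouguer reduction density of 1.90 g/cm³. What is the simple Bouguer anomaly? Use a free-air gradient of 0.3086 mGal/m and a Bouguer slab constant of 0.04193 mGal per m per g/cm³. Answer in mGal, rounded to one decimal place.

Free-air correction = 0.3086 × 1212.3 = 374.12 mGal
Free-air anomaly = 979559.43 − 979967.77 + (374.12) = -34.22 mGal
Bouguer slab correction = 0.04193 × 1.90 × 1212.3 = 96.58 mGal
Simple Bouguer anomaly = -34.22 − (96.58) = -130.80 mGal

-130.8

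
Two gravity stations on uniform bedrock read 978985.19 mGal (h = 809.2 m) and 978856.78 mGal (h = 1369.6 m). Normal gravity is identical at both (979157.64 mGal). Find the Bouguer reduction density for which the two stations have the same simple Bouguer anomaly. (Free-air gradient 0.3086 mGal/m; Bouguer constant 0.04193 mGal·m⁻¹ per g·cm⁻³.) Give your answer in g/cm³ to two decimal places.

1.90

Δg_obs = 978856.78 − 978985.19 = -128.41 mGal over Δh = 1369.6 − 809.2 = 560.4 m
Equal Bouguer anomalies ⇒ Δg_obs + (0.3086 − 0.04193ρ)·Δh = 0
0.3086 − 0.04193ρ = −Δg_obs/Δh = 0.22914
ρ = (0.3086 − 0.22914) / 0.04193 = 1.90 g/cm³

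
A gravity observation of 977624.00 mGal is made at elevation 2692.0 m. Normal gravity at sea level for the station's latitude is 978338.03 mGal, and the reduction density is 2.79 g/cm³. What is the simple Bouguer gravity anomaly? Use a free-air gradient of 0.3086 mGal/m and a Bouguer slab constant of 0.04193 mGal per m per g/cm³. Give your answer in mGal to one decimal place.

Free-air correction = 0.3086 × 2692.0 = 830.75 mGal
Free-air anomaly = 977624.00 − 978338.03 + (830.75) = 116.72 mGal
Bouguer slab correction = 0.04193 × 2.79 × 2692.0 = 314.92 mGal
Simple Bouguer anomaly = 116.72 − (314.92) = -198.20 mGal

-198.2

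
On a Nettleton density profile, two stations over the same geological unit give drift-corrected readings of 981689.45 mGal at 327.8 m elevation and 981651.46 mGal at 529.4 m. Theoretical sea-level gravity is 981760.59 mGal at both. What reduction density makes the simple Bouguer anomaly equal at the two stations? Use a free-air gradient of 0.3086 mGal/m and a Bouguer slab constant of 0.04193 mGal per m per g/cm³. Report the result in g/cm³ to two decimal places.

2.87

Δg_obs = 981651.46 − 981689.45 = -37.99 mGal over Δh = 529.4 − 327.8 = 201.6 m
Equal Bouguer anomalies ⇒ Δg_obs + (0.3086 − 0.04193ρ)·Δh = 0
0.3086 − 0.04193ρ = −Δg_obs/Δh = 0.18844
ρ = (0.3086 − 0.18844) / 0.04193 = 2.87 g/cm³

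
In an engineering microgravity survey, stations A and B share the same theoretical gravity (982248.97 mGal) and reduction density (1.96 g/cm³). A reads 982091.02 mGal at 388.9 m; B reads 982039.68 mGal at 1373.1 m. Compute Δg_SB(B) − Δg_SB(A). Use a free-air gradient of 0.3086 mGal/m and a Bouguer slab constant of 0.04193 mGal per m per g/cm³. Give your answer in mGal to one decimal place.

171.5

Δg_SB(A) = 982091.02 − 982248.97 + 0.3086×388.9 − 0.04193×1.96×388.9 = -69.90 mGal
Δg_SB(B) = 982039.68 − 982248.97 + 0.3086×1373.1 − 0.04193×1.96×1373.1 = 101.60 mGal
Difference = 101.60 − (-69.90) = 171.50 mGal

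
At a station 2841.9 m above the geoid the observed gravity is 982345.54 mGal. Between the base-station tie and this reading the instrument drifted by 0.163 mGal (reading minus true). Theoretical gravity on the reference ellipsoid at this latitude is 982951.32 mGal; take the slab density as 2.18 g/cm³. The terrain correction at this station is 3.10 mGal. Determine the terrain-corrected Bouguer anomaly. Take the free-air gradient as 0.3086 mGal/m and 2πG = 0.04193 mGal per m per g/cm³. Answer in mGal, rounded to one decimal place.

Drift-corrected reading = 982345.54 − (0.163) = 982345.377 mGal
Free-air correction = 0.3086 × 2841.9 = 877.01 mGal
Free-air anomaly = 982345.377 − 982951.32 + (877.01) = 271.067 mGal
Bouguer slab correction = 0.04193 × 2.18 × 2841.9 = 259.77 mGal
Simple Bouguer anomaly = 271.067 − (259.77) = 11.297 mGal
Complete Bouguer anomaly = 11.297 + 3.10 = 14.397 mGal

14.4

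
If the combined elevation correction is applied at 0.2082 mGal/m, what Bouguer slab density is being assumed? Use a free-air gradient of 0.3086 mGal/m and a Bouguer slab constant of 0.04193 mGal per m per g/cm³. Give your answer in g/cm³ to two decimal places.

2.39

0.2082 = 0.3086 − 0.04193 × ρ
ρ = (0.3086 − 0.2082) / 0.04193 = 2.39 g/cm³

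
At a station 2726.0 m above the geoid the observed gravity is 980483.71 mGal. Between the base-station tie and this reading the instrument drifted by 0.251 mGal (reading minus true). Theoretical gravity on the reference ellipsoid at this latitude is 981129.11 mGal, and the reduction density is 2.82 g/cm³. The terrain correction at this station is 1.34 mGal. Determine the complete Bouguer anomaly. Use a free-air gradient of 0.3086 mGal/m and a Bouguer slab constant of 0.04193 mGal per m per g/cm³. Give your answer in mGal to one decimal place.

-125.4

Drift-corrected reading = 980483.71 − (0.251) = 980483.459 mGal
Free-air correction = 0.3086 × 2726.0 = 841.24 mGal
Free-air anomaly = 980483.459 − 981129.11 + (841.24) = 195.589 mGal
Bouguer slab correction = 0.04193 × 2.82 × 2726.0 = 322.33 mGal
Simple Bouguer anomaly = 195.589 − (322.33) = -126.741 mGal
Complete Bouguer anomaly = -126.741 + 1.34 = -125.401 mGal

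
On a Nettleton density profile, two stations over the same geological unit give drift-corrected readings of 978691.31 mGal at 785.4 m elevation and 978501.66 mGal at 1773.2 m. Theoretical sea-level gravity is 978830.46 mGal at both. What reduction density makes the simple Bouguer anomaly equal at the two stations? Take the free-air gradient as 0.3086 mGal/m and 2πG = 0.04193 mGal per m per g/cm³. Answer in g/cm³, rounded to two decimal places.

2.78

Δg_obs = 978501.66 − 978691.31 = -189.65 mGal over Δh = 1773.2 − 785.4 = 987.8 m
Equal Bouguer anomalies ⇒ Δg_obs + (0.3086 − 0.04193ρ)·Δh = 0
0.3086 − 0.04193ρ = −Δg_obs/Δh = 0.19199
ρ = (0.3086 − 0.19199) / 0.04193 = 2.78 g/cm³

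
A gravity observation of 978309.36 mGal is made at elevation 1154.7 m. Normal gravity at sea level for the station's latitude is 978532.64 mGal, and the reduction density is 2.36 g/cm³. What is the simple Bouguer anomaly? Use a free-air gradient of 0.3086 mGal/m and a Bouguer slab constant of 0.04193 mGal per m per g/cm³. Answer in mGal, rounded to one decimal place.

Free-air correction = 0.3086 × 1154.7 = 356.34 mGal
Free-air anomaly = 978309.36 − 978532.64 + (356.34) = 133.06 mGal
Bouguer slab correction = 0.04193 × 2.36 × 1154.7 = 114.26 mGal
Simple Bouguer anomaly = 133.06 − (114.26) = 18.80 mGal

18.8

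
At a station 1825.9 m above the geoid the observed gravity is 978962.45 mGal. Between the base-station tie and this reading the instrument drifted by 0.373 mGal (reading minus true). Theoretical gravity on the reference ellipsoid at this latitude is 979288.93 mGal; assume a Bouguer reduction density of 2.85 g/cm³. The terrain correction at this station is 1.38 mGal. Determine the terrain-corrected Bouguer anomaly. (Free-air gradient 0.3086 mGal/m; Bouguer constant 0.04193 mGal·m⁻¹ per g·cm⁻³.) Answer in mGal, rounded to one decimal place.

Drift-corrected reading = 978962.45 − (0.373) = 978962.077 mGal
Free-air correction = 0.3086 × 1825.9 = 563.47 mGal
Free-air anomaly = 978962.077 − 979288.93 + (563.47) = 236.617 mGal
Bouguer slab correction = 0.04193 × 2.85 × 1825.9 = 218.20 mGal
Simple Bouguer anomaly = 236.617 − (218.20) = 18.417 mGal
Complete Bouguer anomaly = 18.417 + 1.38 = 19.797 mGal

19.8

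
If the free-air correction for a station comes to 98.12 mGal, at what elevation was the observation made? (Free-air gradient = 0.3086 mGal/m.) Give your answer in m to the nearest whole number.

h = 98.12 / 0.3086 = 317.95 m

318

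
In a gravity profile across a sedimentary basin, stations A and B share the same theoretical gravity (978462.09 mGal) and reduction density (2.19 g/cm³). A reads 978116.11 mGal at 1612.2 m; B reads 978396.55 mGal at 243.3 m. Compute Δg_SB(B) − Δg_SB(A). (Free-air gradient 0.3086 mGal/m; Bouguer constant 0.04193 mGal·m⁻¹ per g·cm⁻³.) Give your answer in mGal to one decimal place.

-16.3

Δg_SB(A) = 978116.11 − 978462.09 + 0.3086×1612.2 − 0.04193×2.19×1612.2 = 3.50 mGal
Δg_SB(B) = 978396.55 − 978462.09 + 0.3086×243.3 − 0.04193×2.19×243.3 = -12.80 mGal
Difference = -12.80 − (3.50) = -16.30 mGal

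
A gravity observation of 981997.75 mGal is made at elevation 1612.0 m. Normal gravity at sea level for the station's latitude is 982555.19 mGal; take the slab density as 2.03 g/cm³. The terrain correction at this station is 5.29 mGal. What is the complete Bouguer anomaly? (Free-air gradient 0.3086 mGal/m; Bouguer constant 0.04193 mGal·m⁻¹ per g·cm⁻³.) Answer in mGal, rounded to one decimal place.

Free-air correction = 0.3086 × 1612.0 = 497.46 mGal
Free-air anomaly = 981997.75 − 982555.19 + (497.46) = -59.98 mGal
Bouguer slab correction = 0.04193 × 2.03 × 1612.0 = 137.21 mGal
Simple Bouguer anomaly = -59.98 − (137.21) = -197.19 mGal
Complete Bouguer anomaly = -197.19 + 5.29 = -191.90 mGal

-191.9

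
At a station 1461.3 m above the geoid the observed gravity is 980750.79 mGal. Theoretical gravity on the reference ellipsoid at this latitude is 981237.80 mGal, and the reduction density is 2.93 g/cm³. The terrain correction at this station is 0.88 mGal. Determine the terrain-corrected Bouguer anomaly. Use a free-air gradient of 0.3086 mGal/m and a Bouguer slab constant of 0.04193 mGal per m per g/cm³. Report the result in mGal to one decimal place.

-214.7

Free-air correction = 0.3086 × 1461.3 = 450.96 mGal
Free-air anomaly = 980750.79 − 981237.80 + (450.96) = -36.05 mGal
Bouguer slab correction = 0.04193 × 2.93 × 1461.3 = 179.53 mGal
Simple Bouguer anomaly = -36.05 − (179.53) = -215.58 mGal
Complete Bouguer anomaly = -215.58 + 0.88 = -214.70 mGal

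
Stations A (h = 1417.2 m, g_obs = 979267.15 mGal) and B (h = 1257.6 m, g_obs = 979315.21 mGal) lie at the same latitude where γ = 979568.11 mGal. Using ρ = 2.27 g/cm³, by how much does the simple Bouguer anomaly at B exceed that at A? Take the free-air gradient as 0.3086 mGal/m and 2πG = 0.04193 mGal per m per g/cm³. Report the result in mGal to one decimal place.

14.0

Δg_SB(A) = 979267.15 − 979568.11 + 0.3086×1417.2 − 0.04193×2.27×1417.2 = 1.50 mGal
Δg_SB(B) = 979315.21 − 979568.11 + 0.3086×1257.6 − 0.04193×2.27×1257.6 = 15.50 mGal
Difference = 15.50 − (1.50) = 14.00 mGal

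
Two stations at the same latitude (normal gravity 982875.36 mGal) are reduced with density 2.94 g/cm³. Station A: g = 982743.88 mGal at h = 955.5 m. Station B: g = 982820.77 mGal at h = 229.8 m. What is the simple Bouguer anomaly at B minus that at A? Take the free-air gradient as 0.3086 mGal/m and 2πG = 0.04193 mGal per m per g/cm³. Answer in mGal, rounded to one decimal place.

Δg_SB(A) = 982743.88 − 982875.36 + 0.3086×955.5 − 0.04193×2.94×955.5 = 45.60 mGal
Δg_SB(B) = 982820.77 − 982875.36 + 0.3086×229.8 − 0.04193×2.94×229.8 = -12.00 mGal
Difference = -12.00 − (45.60) = -57.60 mGal

-57.6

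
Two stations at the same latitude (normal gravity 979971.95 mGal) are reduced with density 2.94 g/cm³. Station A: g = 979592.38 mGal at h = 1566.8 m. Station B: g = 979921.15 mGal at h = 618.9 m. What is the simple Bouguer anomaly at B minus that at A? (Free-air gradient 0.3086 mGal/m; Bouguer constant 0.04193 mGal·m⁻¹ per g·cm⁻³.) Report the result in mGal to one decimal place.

Δg_SB(A) = 979592.38 − 979971.95 + 0.3086×1566.8 − 0.04193×2.94×1566.8 = -89.20 mGal
Δg_SB(B) = 979921.15 − 979971.95 + 0.3086×618.9 − 0.04193×2.94×618.9 = 63.90 mGal
Difference = 63.90 − (-89.20) = 153.10 mGal

153.1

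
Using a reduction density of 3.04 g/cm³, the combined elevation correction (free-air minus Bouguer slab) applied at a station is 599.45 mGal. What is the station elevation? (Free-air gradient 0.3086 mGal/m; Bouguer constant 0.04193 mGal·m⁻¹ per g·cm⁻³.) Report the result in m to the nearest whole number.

3309

Combined gradient = 0.3086 − 0.04193 × 3.04 = 0.1811328 mGal/m
h = 599.45 / 0.1811328 = 3309.45 m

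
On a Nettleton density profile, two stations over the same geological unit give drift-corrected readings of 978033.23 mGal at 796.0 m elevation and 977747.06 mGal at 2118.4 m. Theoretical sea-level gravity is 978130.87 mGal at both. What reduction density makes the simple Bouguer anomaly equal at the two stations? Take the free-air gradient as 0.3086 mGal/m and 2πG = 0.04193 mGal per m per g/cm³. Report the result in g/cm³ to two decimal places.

Δg_obs = 977747.06 − 978033.23 = -286.17 mGal over Δh = 2118.4 − 796.0 = 1322.4 m
Equal Bouguer anomalies ⇒ Δg_obs + (0.3086 − 0.04193ρ)·Δh = 0
0.3086 − 0.04193ρ = −Δg_obs/Δh = 0.21640
ρ = (0.3086 − 0.21640) / 0.04193 = 2.20 g/cm³

2.20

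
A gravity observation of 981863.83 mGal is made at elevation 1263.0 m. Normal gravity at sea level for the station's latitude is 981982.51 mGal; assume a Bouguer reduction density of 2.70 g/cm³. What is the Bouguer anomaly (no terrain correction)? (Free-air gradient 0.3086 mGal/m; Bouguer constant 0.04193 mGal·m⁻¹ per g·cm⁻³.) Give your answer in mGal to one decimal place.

Free-air correction = 0.3086 × 1263.0 = 389.76 mGal
Free-air anomaly = 981863.83 − 981982.51 + (389.76) = 271.08 mGal
Bouguer slab correction = 0.04193 × 2.70 × 1263.0 = 142.99 mGal
Simple Bouguer anomaly = 271.08 − (142.99) = 128.09 mGal

128.1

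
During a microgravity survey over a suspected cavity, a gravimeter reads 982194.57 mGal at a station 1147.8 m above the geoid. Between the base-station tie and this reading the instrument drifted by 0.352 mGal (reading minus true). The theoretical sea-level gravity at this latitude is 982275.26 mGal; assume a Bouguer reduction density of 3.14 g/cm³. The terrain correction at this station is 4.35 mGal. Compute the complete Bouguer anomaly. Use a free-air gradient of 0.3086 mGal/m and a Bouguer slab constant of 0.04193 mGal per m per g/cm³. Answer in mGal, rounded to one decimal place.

Drift-corrected reading = 982194.57 − (0.352) = 982194.218 mGal
Free-air correction = 0.3086 × 1147.8 = 354.21 mGal
Free-air anomaly = 982194.218 − 982275.26 + (354.21) = 273.168 mGal
Bouguer slab correction = 0.04193 × 3.14 × 1147.8 = 151.12 mGal
Simple Bouguer anomaly = 273.168 − (151.12) = 122.048 mGal
Complete Bouguer anomaly = 122.048 + 4.35 = 126.398 mGal

126.4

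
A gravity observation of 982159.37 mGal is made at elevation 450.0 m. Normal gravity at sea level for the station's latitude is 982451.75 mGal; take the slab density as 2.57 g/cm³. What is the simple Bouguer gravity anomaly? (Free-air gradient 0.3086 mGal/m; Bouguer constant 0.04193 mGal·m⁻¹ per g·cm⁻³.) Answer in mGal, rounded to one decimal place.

Free-air correction = 0.3086 × 450.0 = 138.87 mGal
Free-air anomaly = 982159.37 − 982451.75 + (138.87) = -153.51 mGal
Bouguer slab correction = 0.04193 × 2.57 × 450.0 = 48.49 mGal
Simple Bouguer anomaly = -153.51 − (48.49) = -202.00 mGal

-202.0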